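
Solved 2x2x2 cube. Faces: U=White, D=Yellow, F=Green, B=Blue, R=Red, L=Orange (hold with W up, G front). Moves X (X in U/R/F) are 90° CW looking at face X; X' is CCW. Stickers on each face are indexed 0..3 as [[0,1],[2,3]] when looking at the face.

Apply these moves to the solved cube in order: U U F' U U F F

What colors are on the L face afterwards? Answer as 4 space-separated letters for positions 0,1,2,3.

Answer: Y Y O R

Derivation:
After move 1 (U): U=WWWW F=RRGG R=BBRR B=OOBB L=GGOO
After move 2 (U): U=WWWW F=BBGG R=OORR B=GGBB L=RROO
After move 3 (F'): F=BGBG U=WWOR R=YOYR D=ROYY L=RWOW
After move 4 (U): U=OWRW F=YOBG R=GGYR B=RWBB L=BGOW
After move 5 (U): U=ROWW F=GGBG R=RWYR B=BGBB L=YOOW
After move 6 (F): F=BGGG U=ROWO R=WWWR D=YRYY L=YROO
After move 7 (F): F=GBGG U=ROOR R=WWOR D=WWYY L=YYOR
Query: L face = YYOR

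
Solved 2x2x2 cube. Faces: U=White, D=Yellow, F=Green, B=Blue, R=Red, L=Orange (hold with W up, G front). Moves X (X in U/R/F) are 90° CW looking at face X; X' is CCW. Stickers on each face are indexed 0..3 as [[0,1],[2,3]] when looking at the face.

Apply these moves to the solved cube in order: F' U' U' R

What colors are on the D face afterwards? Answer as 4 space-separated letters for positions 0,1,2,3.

Answer: O B Y G

Derivation:
After move 1 (F'): F=GGGG U=WWRR R=YRYR D=OOYY L=OWOW
After move 2 (U'): U=WRWR F=OWGG R=GGYR B=YRBB L=BBOW
After move 3 (U'): U=RRWW F=BBGG R=OWYR B=GGBB L=YROW
After move 4 (R): R=YORW U=RBWG F=BOGY D=OBYG B=WGRB
Query: D face = OBYG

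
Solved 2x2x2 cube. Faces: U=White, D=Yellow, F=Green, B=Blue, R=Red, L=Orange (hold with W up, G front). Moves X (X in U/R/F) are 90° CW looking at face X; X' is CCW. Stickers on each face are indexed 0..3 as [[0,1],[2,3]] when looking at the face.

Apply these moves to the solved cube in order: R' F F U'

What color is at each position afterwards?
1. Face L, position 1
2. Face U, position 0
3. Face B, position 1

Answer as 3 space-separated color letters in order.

Answer: B B R

Derivation:
After move 1 (R'): R=RRRR U=WBWB F=GWGW D=YGYG B=YBYB
After move 2 (F): F=GGWW U=WBOO R=WRBR D=RRYG L=OYOG
After move 3 (F): F=WGWG U=WBGY R=OROR D=BWYG L=OROR
After move 4 (U'): U=BYWG F=ORWG R=WGOR B=ORYB L=YBOR
Query 1: L[1] = B
Query 2: U[0] = B
Query 3: B[1] = R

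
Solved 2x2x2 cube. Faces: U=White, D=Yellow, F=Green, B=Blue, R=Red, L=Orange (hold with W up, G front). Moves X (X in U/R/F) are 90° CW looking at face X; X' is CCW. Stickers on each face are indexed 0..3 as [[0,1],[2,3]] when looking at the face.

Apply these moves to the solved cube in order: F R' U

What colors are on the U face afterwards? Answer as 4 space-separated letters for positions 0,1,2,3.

After move 1 (F): F=GGGG U=WWOO R=WRWR D=RRYY L=OYOY
After move 2 (R'): R=RRWW U=WBOB F=GWGO D=RGYG B=YBRB
After move 3 (U): U=OWBB F=RRGO R=YBWW B=OYRB L=GWOY
Query: U face = OWBB

Answer: O W B B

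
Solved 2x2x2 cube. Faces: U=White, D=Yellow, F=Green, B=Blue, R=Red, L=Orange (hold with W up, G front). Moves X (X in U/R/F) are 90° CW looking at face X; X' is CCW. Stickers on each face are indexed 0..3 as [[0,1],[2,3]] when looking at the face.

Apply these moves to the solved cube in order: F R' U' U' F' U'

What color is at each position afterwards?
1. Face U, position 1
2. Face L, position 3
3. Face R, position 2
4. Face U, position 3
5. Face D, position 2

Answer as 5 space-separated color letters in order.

Answer: W B R O Y

Derivation:
After move 1 (F): F=GGGG U=WWOO R=WRWR D=RRYY L=OYOY
After move 2 (R'): R=RRWW U=WBOB F=GWGO D=RGYG B=YBRB
After move 3 (U'): U=BBWO F=OYGO R=GWWW B=RRRB L=YBOY
After move 4 (U'): U=BOBW F=YBGO R=OYWW B=GWRB L=RROY
After move 5 (F'): F=BOYG U=BOOW R=GYRW D=RYYG L=RWOB
After move 6 (U'): U=OWBO F=RWYG R=BORW B=GYRB L=GWOB
Query 1: U[1] = W
Query 2: L[3] = B
Query 3: R[2] = R
Query 4: U[3] = O
Query 5: D[2] = Y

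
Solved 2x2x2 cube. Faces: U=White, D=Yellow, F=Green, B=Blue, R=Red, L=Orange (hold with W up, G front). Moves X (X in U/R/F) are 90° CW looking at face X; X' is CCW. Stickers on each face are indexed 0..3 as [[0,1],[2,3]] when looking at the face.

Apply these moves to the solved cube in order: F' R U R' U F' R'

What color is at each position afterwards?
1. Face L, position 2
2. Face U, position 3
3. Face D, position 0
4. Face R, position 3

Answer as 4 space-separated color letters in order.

Answer: O G W O

Derivation:
After move 1 (F'): F=GGGG U=WWRR R=YRYR D=OOYY L=OWOW
After move 2 (R): R=YYRR U=WGRG F=GOGY D=OBYB B=RBWB
After move 3 (U): U=RWGG F=YYGY R=RBRR B=OWWB L=GOOW
After move 4 (R'): R=BRRR U=RWGO F=YWGG D=OYYY B=BWBB
After move 5 (U): U=GROW F=BRGG R=BWRR B=GOBB L=YWOW
After move 6 (F'): F=RGBG U=GRBR R=YWOR D=WWYY L=YWOO
After move 7 (R'): R=WRYO U=GBBG F=RRBR D=WGYG B=YOWB
Query 1: L[2] = O
Query 2: U[3] = G
Query 3: D[0] = W
Query 4: R[3] = O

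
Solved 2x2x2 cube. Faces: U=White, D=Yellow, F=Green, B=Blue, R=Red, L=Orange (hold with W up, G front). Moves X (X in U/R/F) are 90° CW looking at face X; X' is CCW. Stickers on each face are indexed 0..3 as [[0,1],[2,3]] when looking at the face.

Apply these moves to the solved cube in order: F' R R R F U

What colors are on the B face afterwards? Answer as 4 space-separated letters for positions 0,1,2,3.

Answer: O O O B

Derivation:
After move 1 (F'): F=GGGG U=WWRR R=YRYR D=OOYY L=OWOW
After move 2 (R): R=YYRR U=WGRG F=GOGY D=OBYB B=RBWB
After move 3 (R): R=RYRY U=WORY F=GBGB D=OWYR B=GBGB
After move 4 (R): R=RRYY U=WBRB F=GWGR D=OGYG B=YBOB
After move 5 (F): F=GGRW U=WBWW R=RRBY D=YRYG L=OOOG
After move 6 (U): U=WWWB F=RRRW R=YBBY B=OOOB L=GGOG
Query: B face = OOOB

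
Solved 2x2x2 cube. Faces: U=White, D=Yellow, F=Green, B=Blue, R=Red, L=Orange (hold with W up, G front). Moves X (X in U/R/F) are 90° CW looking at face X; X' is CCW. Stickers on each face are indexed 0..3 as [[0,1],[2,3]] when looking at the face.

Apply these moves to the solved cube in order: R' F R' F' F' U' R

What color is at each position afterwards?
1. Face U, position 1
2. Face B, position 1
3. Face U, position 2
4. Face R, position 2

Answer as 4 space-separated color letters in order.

After move 1 (R'): R=RRRR U=WBWB F=GWGW D=YGYG B=YBYB
After move 2 (F): F=GGWW U=WBOO R=WRBR D=RRYG L=OYOG
After move 3 (R'): R=RRWB U=WYOY F=GBWO D=RGYW B=GBRB
After move 4 (F'): F=BOGW U=WYRW R=GRRB D=YGYW L=OYOO
After move 5 (F'): F=OWBG U=WYGR R=GRYB D=YOYW L=OWOR
After move 6 (U'): U=YRWG F=OWBG R=OWYB B=GRRB L=GBOR
After move 7 (R): R=YOBW U=YWWG F=OOBW D=YRYG B=GRRB
Query 1: U[1] = W
Query 2: B[1] = R
Query 3: U[2] = W
Query 4: R[2] = B

Answer: W R W B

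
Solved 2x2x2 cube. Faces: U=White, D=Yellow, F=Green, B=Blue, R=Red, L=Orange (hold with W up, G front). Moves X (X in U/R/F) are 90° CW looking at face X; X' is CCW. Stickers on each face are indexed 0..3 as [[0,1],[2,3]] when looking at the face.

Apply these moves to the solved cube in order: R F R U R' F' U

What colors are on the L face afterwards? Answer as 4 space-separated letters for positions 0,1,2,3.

Answer: W G O Y

Derivation:
After move 1 (R): R=RRRR U=WGWG F=GYGY D=YBYB B=WBWB
After move 2 (F): F=GGYY U=WGOO R=WRGR D=RRYB L=OYOB
After move 3 (R): R=GWRR U=WGOY F=GRYB D=RWYW B=OBGB
After move 4 (U): U=OWYG F=GWYB R=OBRR B=OYGB L=GROB
After move 5 (R'): R=BROR U=OGYO F=GWYG D=RWYB B=WYWB
After move 6 (F'): F=WGGY U=OGBO R=WRRR D=RBYB L=GOOY
After move 7 (U): U=BOOG F=WRGY R=WYRR B=GOWB L=WGOY
Query: L face = WGOY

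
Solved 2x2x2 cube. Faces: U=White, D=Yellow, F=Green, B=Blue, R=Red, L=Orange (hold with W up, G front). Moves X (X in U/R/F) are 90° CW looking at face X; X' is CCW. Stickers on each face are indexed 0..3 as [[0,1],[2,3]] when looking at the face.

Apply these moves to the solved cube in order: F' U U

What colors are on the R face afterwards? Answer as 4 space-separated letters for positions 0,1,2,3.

After move 1 (F'): F=GGGG U=WWRR R=YRYR D=OOYY L=OWOW
After move 2 (U): U=RWRW F=YRGG R=BBYR B=OWBB L=GGOW
After move 3 (U): U=RRWW F=BBGG R=OWYR B=GGBB L=YROW
Query: R face = OWYR

Answer: O W Y R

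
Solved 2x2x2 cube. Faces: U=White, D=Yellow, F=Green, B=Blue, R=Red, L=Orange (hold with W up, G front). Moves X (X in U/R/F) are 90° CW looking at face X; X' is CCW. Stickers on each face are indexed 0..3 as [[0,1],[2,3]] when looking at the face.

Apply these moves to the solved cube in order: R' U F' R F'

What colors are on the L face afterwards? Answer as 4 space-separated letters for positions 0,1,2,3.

After move 1 (R'): R=RRRR U=WBWB F=GWGW D=YGYG B=YBYB
After move 2 (U): U=WWBB F=RRGW R=YBRR B=OOYB L=GWOO
After move 3 (F'): F=RWRG U=WWYR R=GBYR D=WOYG L=GBOB
After move 4 (R): R=YGRB U=WWYG F=RORG D=WYYO B=ROWB
After move 5 (F'): F=OGRR U=WWYR R=YGWB D=BBYO L=GGOY
Query: L face = GGOY

Answer: G G O Y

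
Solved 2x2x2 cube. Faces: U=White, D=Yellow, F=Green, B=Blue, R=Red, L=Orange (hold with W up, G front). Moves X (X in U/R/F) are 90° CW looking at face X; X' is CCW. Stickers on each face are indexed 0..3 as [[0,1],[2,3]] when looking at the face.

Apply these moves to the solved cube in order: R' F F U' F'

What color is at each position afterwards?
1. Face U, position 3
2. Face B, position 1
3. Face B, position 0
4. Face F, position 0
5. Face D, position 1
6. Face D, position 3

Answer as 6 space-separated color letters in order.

Answer: O R O R R G

Derivation:
After move 1 (R'): R=RRRR U=WBWB F=GWGW D=YGYG B=YBYB
After move 2 (F): F=GGWW U=WBOO R=WRBR D=RRYG L=OYOG
After move 3 (F): F=WGWG U=WBGY R=OROR D=BWYG L=OROR
After move 4 (U'): U=BYWG F=ORWG R=WGOR B=ORYB L=YBOR
After move 5 (F'): F=RGOW U=BYWO R=WGBR D=BRYG L=YGOW
Query 1: U[3] = O
Query 2: B[1] = R
Query 3: B[0] = O
Query 4: F[0] = R
Query 5: D[1] = R
Query 6: D[3] = G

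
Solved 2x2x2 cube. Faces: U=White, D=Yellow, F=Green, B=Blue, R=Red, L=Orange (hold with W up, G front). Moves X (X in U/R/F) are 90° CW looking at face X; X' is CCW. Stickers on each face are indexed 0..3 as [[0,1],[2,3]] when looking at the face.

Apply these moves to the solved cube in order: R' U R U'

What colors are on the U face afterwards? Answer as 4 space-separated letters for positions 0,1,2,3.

After move 1 (R'): R=RRRR U=WBWB F=GWGW D=YGYG B=YBYB
After move 2 (U): U=WWBB F=RRGW R=YBRR B=OOYB L=GWOO
After move 3 (R): R=RYRB U=WRBW F=RGGG D=YYYO B=BOWB
After move 4 (U'): U=RWWB F=GWGG R=RGRB B=RYWB L=BOOO
Query: U face = RWWB

Answer: R W W B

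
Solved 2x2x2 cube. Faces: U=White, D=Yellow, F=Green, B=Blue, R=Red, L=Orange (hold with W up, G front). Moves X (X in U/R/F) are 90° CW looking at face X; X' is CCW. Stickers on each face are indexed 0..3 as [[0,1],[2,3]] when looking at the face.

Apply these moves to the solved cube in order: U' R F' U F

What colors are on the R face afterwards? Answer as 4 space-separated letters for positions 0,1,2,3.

After move 1 (U'): U=WWWW F=OOGG R=GGRR B=RRBB L=BBOO
After move 2 (R): R=RGRG U=WOWG F=OYGY D=YBYR B=WRWB
After move 3 (F'): F=YYOG U=WORR R=BGYG D=BOYR L=BGOW
After move 4 (U): U=RWRO F=BGOG R=WRYG B=BGWB L=YYOW
After move 5 (F): F=OBGG U=RWWY R=RROG D=YWYR L=YBOO
Query: R face = RROG

Answer: R R O G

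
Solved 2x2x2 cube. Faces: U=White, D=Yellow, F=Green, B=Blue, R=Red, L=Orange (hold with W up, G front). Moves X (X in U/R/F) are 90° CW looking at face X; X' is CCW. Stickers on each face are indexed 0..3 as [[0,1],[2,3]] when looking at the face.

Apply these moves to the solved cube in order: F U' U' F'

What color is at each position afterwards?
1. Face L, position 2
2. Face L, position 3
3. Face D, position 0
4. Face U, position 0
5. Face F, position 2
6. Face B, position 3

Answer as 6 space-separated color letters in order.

After move 1 (F): F=GGGG U=WWOO R=WRWR D=RRYY L=OYOY
After move 2 (U'): U=WOWO F=OYGG R=GGWR B=WRBB L=BBOY
After move 3 (U'): U=OOWW F=BBGG R=OYWR B=GGBB L=WROY
After move 4 (F'): F=BGBG U=OOOW R=RYRR D=RYYY L=WWOW
Query 1: L[2] = O
Query 2: L[3] = W
Query 3: D[0] = R
Query 4: U[0] = O
Query 5: F[2] = B
Query 6: B[3] = B

Answer: O W R O B B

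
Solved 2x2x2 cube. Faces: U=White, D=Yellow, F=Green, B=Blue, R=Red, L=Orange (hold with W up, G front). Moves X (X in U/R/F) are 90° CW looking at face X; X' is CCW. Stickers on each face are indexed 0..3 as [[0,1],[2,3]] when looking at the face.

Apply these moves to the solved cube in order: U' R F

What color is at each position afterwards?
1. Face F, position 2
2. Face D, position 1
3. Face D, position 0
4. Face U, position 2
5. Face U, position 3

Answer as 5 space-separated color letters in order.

After move 1 (U'): U=WWWW F=OOGG R=GGRR B=RRBB L=BBOO
After move 2 (R): R=RGRG U=WOWG F=OYGY D=YBYR B=WRWB
After move 3 (F): F=GOYY U=WOOB R=WGGG D=RRYR L=BYOB
Query 1: F[2] = Y
Query 2: D[1] = R
Query 3: D[0] = R
Query 4: U[2] = O
Query 5: U[3] = B

Answer: Y R R O B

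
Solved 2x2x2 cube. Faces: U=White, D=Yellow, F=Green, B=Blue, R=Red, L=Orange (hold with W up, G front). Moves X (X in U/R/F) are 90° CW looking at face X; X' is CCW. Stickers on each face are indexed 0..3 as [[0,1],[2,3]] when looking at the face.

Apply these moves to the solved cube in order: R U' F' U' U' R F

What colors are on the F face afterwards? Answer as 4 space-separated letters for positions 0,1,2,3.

After move 1 (R): R=RRRR U=WGWG F=GYGY D=YBYB B=WBWB
After move 2 (U'): U=GGWW F=OOGY R=GYRR B=RRWB L=WBOO
After move 3 (F'): F=OYOG U=GGGR R=BYYR D=BOYB L=WWOW
After move 4 (U'): U=GRGG F=WWOG R=OYYR B=BYWB L=RROW
After move 5 (U'): U=RGGG F=RROG R=WWYR B=OYWB L=BYOW
After move 6 (R): R=YWRW U=RRGG F=ROOB D=BWYO B=GYGB
After move 7 (F): F=ORBO U=RRWY R=GWGW D=RYYO L=BBOW
Query: F face = ORBO

Answer: O R B O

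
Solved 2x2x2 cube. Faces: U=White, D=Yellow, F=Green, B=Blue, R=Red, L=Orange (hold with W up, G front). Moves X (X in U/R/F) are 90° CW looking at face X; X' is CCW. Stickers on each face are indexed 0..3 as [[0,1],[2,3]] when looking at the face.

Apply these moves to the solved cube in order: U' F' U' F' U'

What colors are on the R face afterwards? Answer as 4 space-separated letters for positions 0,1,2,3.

After move 1 (U'): U=WWWW F=OOGG R=GGRR B=RRBB L=BBOO
After move 2 (F'): F=OGOG U=WWGR R=YGYR D=BOYY L=BWOW
After move 3 (U'): U=WRWG F=BWOG R=OGYR B=YGBB L=RROW
After move 4 (F'): F=WGBO U=WROY R=OGBR D=RWYY L=RGOW
After move 5 (U'): U=RYWO F=RGBO R=WGBR B=OGBB L=YGOW
Query: R face = WGBR

Answer: W G B R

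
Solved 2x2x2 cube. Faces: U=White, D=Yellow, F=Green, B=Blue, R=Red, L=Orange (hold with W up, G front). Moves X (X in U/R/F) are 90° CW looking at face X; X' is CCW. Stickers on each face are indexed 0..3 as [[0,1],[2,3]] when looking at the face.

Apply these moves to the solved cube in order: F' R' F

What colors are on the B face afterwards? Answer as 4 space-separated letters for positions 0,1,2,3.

Answer: Y B O B

Derivation:
After move 1 (F'): F=GGGG U=WWRR R=YRYR D=OOYY L=OWOW
After move 2 (R'): R=RRYY U=WBRB F=GWGR D=OGYG B=YBOB
After move 3 (F): F=GGRW U=WBWW R=RRBY D=YRYG L=OOOG
Query: B face = YBOB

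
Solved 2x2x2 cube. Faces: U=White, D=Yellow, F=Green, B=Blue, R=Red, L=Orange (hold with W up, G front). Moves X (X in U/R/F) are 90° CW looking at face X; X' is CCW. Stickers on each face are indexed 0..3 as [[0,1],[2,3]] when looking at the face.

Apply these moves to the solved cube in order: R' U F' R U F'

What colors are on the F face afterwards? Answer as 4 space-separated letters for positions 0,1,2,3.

After move 1 (R'): R=RRRR U=WBWB F=GWGW D=YGYG B=YBYB
After move 2 (U): U=WWBB F=RRGW R=YBRR B=OOYB L=GWOO
After move 3 (F'): F=RWRG U=WWYR R=GBYR D=WOYG L=GBOB
After move 4 (R): R=YGRB U=WWYG F=RORG D=WYYO B=ROWB
After move 5 (U): U=YWGW F=YGRG R=RORB B=GBWB L=ROOB
After move 6 (F'): F=GGYR U=YWRR R=YOWB D=OBYO L=RWOG
Query: F face = GGYR

Answer: G G Y R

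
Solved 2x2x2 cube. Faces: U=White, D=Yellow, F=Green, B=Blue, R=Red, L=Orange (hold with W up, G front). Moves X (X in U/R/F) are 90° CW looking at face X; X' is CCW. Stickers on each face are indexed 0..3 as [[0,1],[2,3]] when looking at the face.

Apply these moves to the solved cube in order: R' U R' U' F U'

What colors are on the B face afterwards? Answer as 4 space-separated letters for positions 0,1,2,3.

After move 1 (R'): R=RRRR U=WBWB F=GWGW D=YGYG B=YBYB
After move 2 (U): U=WWBB F=RRGW R=YBRR B=OOYB L=GWOO
After move 3 (R'): R=BRYR U=WYBO F=RWGB D=YRYW B=GOGB
After move 4 (U'): U=YOWB F=GWGB R=RWYR B=BRGB L=GOOO
After move 5 (F): F=GGBW U=YOOO R=WWBR D=YRYW L=GYOR
After move 6 (U'): U=OOYO F=GYBW R=GGBR B=WWGB L=BROR
Query: B face = WWGB

Answer: W W G B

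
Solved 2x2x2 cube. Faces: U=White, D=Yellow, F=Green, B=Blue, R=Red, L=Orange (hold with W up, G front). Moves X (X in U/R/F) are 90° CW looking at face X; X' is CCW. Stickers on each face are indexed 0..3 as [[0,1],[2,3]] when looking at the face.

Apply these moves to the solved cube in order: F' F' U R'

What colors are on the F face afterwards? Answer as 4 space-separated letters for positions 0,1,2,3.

Answer: O W G W

Derivation:
After move 1 (F'): F=GGGG U=WWRR R=YRYR D=OOYY L=OWOW
After move 2 (F'): F=GGGG U=WWYY R=OROR D=WWYY L=OROR
After move 3 (U): U=YWYW F=ORGG R=BBOR B=ORBB L=GGOR
After move 4 (R'): R=BRBO U=YBYO F=OWGW D=WRYG B=YRWB
Query: F face = OWGW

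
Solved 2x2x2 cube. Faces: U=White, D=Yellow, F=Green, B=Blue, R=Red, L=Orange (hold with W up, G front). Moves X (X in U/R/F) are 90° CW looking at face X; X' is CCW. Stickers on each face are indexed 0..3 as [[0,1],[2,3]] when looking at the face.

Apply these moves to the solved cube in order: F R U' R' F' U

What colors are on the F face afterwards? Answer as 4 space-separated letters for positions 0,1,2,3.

After move 1 (F): F=GGGG U=WWOO R=WRWR D=RRYY L=OYOY
After move 2 (R): R=WWRR U=WGOG F=GRGY D=RBYB B=OBWB
After move 3 (U'): U=GGWO F=OYGY R=GRRR B=WWWB L=OBOY
After move 4 (R'): R=RRGR U=GWWW F=OGGO D=RYYY B=BWBB
After move 5 (F'): F=GOOG U=GWRG R=YRRR D=BYYY L=OWOW
After move 6 (U): U=RGGW F=YROG R=BWRR B=OWBB L=GOOW
Query: F face = YROG

Answer: Y R O G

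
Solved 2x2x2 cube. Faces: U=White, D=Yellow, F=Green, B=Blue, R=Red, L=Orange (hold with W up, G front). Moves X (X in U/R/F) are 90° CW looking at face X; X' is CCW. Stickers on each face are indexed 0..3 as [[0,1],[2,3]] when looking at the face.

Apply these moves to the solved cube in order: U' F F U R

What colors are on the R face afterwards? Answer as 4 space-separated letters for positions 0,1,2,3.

Answer: B R R R

Derivation:
After move 1 (U'): U=WWWW F=OOGG R=GGRR B=RRBB L=BBOO
After move 2 (F): F=GOGO U=WWOB R=WGWR D=RGYY L=BYOY
After move 3 (F): F=GGOO U=WWYY R=OGBR D=WWYY L=BROG
After move 4 (U): U=YWYW F=OGOO R=RRBR B=BRBB L=GGOG
After move 5 (R): R=BRRR U=YGYO F=OWOY D=WBYB B=WRWB
Query: R face = BRRR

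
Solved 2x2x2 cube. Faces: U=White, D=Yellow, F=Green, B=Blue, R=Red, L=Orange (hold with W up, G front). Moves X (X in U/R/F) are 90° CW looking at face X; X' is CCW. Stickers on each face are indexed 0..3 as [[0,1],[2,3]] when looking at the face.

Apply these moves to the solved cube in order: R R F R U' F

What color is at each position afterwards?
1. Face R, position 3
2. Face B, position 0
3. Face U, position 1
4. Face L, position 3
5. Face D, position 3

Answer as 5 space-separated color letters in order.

After move 1 (R): R=RRRR U=WGWG F=GYGY D=YBYB B=WBWB
After move 2 (R): R=RRRR U=WYWY F=GBGB D=YWYW B=GBGB
After move 3 (F): F=GGBB U=WYOO R=WRYR D=RRYW L=OYOW
After move 4 (R): R=YWRR U=WGOB F=GRBW D=RGYG B=OBYB
After move 5 (U'): U=GBWO F=OYBW R=GRRR B=YWYB L=OBOW
After move 6 (F): F=BOWY U=GBWB R=WROR D=RGYG L=OROG
Query 1: R[3] = R
Query 2: B[0] = Y
Query 3: U[1] = B
Query 4: L[3] = G
Query 5: D[3] = G

Answer: R Y B G G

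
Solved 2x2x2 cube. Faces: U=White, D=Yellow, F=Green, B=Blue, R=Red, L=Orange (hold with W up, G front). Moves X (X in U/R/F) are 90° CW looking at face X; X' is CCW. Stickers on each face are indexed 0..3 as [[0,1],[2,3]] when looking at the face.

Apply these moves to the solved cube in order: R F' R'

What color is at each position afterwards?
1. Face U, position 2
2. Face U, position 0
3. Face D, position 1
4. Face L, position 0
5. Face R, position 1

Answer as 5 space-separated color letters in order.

Answer: R W Y O R

Derivation:
After move 1 (R): R=RRRR U=WGWG F=GYGY D=YBYB B=WBWB
After move 2 (F'): F=YYGG U=WGRR R=BRYR D=OOYB L=OGOW
After move 3 (R'): R=RRBY U=WWRW F=YGGR D=OYYG B=BBOB
Query 1: U[2] = R
Query 2: U[0] = W
Query 3: D[1] = Y
Query 4: L[0] = O
Query 5: R[1] = R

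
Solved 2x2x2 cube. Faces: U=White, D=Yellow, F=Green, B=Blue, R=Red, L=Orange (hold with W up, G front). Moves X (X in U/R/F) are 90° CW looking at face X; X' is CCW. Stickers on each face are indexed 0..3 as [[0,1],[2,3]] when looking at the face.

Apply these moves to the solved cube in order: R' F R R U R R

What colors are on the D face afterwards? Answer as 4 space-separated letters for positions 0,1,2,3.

Answer: R W Y R

Derivation:
After move 1 (R'): R=RRRR U=WBWB F=GWGW D=YGYG B=YBYB
After move 2 (F): F=GGWW U=WBOO R=WRBR D=RRYG L=OYOG
After move 3 (R): R=BWRR U=WGOW F=GRWG D=RYYY B=OBBB
After move 4 (R): R=RBRW U=WROG F=GYWY D=RBYO B=WBGB
After move 5 (U): U=OWGR F=RBWY R=WBRW B=OYGB L=GYOG
After move 6 (R): R=RWWB U=OBGY F=RBWO D=RGYO B=RYWB
After move 7 (R): R=WRBW U=OBGO F=RGWO D=RWYR B=YYBB
Query: D face = RWYR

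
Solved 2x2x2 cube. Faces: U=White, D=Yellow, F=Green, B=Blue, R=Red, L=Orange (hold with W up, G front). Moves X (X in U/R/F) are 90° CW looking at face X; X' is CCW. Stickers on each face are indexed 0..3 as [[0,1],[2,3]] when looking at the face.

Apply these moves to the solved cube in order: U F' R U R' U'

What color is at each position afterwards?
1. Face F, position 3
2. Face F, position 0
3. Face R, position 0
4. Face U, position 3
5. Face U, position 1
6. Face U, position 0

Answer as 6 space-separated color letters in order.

Answer: G R Y G G W

Derivation:
After move 1 (U): U=WWWW F=RRGG R=BBRR B=OOBB L=GGOO
After move 2 (F'): F=RGRG U=WWBR R=YBYR D=GOYY L=GWOW
After move 3 (R): R=YYRB U=WGBG F=RORY D=GBYO B=ROWB
After move 4 (U): U=BWGG F=YYRY R=RORB B=GWWB L=ROOW
After move 5 (R'): R=OBRR U=BWGG F=YWRG D=GYYY B=OWBB
After move 6 (U'): U=WGBG F=RORG R=YWRR B=OBBB L=OWOW
Query 1: F[3] = G
Query 2: F[0] = R
Query 3: R[0] = Y
Query 4: U[3] = G
Query 5: U[1] = G
Query 6: U[0] = W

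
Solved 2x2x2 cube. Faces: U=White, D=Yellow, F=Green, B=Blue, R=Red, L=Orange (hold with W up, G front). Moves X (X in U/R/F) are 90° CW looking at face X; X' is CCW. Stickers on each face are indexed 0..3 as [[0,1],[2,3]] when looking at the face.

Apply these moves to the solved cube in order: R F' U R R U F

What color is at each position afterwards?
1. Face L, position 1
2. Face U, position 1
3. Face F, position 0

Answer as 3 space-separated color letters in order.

After move 1 (R): R=RRRR U=WGWG F=GYGY D=YBYB B=WBWB
After move 2 (F'): F=YYGG U=WGRR R=BRYR D=OOYB L=OGOW
After move 3 (U): U=RWRG F=BRGG R=WBYR B=OGWB L=YYOW
After move 4 (R): R=YWRB U=RRRG F=BOGB D=OWYO B=GGWB
After move 5 (R): R=RYBW U=RORB F=BWGO D=OWYG B=GGRB
After move 6 (U): U=RRBO F=RYGO R=GGBW B=YYRB L=BWOW
After move 7 (F): F=GROY U=RRWW R=BGOW D=BGYG L=BOOW
Query 1: L[1] = O
Query 2: U[1] = R
Query 3: F[0] = G

Answer: O R G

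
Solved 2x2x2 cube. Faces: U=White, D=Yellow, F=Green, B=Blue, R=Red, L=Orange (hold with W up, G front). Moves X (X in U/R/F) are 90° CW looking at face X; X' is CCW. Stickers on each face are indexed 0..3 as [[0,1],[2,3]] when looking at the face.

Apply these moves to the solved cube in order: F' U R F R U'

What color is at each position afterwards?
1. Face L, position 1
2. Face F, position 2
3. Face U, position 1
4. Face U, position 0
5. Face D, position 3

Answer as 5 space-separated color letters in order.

Answer: W Y O Y W

Derivation:
After move 1 (F'): F=GGGG U=WWRR R=YRYR D=OOYY L=OWOW
After move 2 (U): U=RWRW F=YRGG R=BBYR B=OWBB L=GGOW
After move 3 (R): R=YBRB U=RRRG F=YOGY D=OBYO B=WWWB
After move 4 (F): F=GYYO U=RRWG R=RBGB D=RYYO L=GOOB
After move 5 (R): R=GRBB U=RYWO F=GYYO D=RWYW B=GWRB
After move 6 (U'): U=YORW F=GOYO R=GYBB B=GRRB L=GWOB
Query 1: L[1] = W
Query 2: F[2] = Y
Query 3: U[1] = O
Query 4: U[0] = Y
Query 5: D[3] = W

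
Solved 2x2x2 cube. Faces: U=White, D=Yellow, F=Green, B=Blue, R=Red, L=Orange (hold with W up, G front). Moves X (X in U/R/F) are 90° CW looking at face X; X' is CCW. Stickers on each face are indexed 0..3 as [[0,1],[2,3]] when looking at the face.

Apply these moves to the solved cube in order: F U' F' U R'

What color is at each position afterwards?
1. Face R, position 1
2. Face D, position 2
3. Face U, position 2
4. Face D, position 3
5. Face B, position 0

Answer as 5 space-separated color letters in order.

After move 1 (F): F=GGGG U=WWOO R=WRWR D=RRYY L=OYOY
After move 2 (U'): U=WOWO F=OYGG R=GGWR B=WRBB L=BBOY
After move 3 (F'): F=YGOG U=WOGW R=RGRR D=BYYY L=BOOW
After move 4 (U): U=GWWO F=RGOG R=WRRR B=BOBB L=YGOW
After move 5 (R'): R=RRWR U=GBWB F=RWOO D=BGYG B=YOYB
Query 1: R[1] = R
Query 2: D[2] = Y
Query 3: U[2] = W
Query 4: D[3] = G
Query 5: B[0] = Y

Answer: R Y W G Y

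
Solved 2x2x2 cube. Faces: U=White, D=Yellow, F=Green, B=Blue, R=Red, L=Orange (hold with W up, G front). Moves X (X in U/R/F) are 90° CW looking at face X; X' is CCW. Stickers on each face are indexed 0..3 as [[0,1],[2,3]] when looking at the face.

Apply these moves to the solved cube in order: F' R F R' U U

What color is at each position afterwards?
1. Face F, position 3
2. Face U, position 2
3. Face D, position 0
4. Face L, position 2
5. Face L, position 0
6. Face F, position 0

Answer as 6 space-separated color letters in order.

Answer: W W R O Y B

Derivation:
After move 1 (F'): F=GGGG U=WWRR R=YRYR D=OOYY L=OWOW
After move 2 (R): R=YYRR U=WGRG F=GOGY D=OBYB B=RBWB
After move 3 (F): F=GGYO U=WGWW R=RYGR D=RYYB L=OOOB
After move 4 (R'): R=YRRG U=WWWR F=GGYW D=RGYO B=BBYB
After move 5 (U): U=WWRW F=YRYW R=BBRG B=OOYB L=GGOB
After move 6 (U): U=RWWW F=BBYW R=OORG B=GGYB L=YROB
Query 1: F[3] = W
Query 2: U[2] = W
Query 3: D[0] = R
Query 4: L[2] = O
Query 5: L[0] = Y
Query 6: F[0] = B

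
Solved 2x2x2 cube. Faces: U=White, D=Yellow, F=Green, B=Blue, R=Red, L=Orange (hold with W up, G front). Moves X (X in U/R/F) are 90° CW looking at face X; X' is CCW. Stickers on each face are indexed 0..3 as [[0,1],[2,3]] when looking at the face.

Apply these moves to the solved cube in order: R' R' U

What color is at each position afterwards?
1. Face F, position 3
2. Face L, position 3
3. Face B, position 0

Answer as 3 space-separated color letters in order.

Answer: B O O

Derivation:
After move 1 (R'): R=RRRR U=WBWB F=GWGW D=YGYG B=YBYB
After move 2 (R'): R=RRRR U=WYWY F=GBGB D=YWYW B=GBGB
After move 3 (U): U=WWYY F=RRGB R=GBRR B=OOGB L=GBOO
Query 1: F[3] = B
Query 2: L[3] = O
Query 3: B[0] = O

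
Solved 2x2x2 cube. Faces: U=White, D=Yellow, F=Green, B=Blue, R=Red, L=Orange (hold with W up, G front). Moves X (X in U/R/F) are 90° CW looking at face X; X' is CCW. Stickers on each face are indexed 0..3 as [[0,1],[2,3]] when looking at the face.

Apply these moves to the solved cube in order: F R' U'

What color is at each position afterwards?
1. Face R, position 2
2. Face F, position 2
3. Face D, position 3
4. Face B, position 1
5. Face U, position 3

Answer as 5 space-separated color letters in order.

Answer: W G G R O

Derivation:
After move 1 (F): F=GGGG U=WWOO R=WRWR D=RRYY L=OYOY
After move 2 (R'): R=RRWW U=WBOB F=GWGO D=RGYG B=YBRB
After move 3 (U'): U=BBWO F=OYGO R=GWWW B=RRRB L=YBOY
Query 1: R[2] = W
Query 2: F[2] = G
Query 3: D[3] = G
Query 4: B[1] = R
Query 5: U[3] = O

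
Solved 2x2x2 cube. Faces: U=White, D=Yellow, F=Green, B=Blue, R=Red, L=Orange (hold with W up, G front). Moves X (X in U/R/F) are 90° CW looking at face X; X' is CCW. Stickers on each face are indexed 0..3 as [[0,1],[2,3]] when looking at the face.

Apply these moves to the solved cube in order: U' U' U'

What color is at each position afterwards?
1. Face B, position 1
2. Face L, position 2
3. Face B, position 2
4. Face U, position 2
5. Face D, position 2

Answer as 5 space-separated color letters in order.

After move 1 (U'): U=WWWW F=OOGG R=GGRR B=RRBB L=BBOO
After move 2 (U'): U=WWWW F=BBGG R=OORR B=GGBB L=RROO
After move 3 (U'): U=WWWW F=RRGG R=BBRR B=OOBB L=GGOO
Query 1: B[1] = O
Query 2: L[2] = O
Query 3: B[2] = B
Query 4: U[2] = W
Query 5: D[2] = Y

Answer: O O B W Y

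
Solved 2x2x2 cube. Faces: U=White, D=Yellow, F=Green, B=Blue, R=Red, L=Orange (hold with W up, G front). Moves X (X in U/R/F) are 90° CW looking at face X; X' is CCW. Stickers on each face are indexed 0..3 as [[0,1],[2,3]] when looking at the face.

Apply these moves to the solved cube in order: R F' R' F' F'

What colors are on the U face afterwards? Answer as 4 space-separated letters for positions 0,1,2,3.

After move 1 (R): R=RRRR U=WGWG F=GYGY D=YBYB B=WBWB
After move 2 (F'): F=YYGG U=WGRR R=BRYR D=OOYB L=OGOW
After move 3 (R'): R=RRBY U=WWRW F=YGGR D=OYYG B=BBOB
After move 4 (F'): F=GRYG U=WWRB R=YROY D=GWYG L=OWOR
After move 5 (F'): F=RGGY U=WWYO R=WRGY D=WRYG L=OBOR
Query: U face = WWYO

Answer: W W Y O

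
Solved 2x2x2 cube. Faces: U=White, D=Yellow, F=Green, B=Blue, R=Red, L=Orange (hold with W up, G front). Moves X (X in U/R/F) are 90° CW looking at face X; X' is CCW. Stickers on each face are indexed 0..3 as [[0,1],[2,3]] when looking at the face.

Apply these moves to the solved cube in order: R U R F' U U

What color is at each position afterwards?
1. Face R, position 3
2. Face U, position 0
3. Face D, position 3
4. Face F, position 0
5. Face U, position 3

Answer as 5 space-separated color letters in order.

After move 1 (R): R=RRRR U=WGWG F=GYGY D=YBYB B=WBWB
After move 2 (U): U=WWGG F=RRGY R=WBRR B=OOWB L=GYOO
After move 3 (R): R=RWRB U=WRGY F=RBGB D=YWYO B=GOWB
After move 4 (F'): F=BBRG U=WRRR R=WWYB D=YOYO L=GYOG
After move 5 (U): U=RWRR F=WWRG R=GOYB B=GYWB L=BBOG
After move 6 (U): U=RRRW F=GORG R=GYYB B=BBWB L=WWOG
Query 1: R[3] = B
Query 2: U[0] = R
Query 3: D[3] = O
Query 4: F[0] = G
Query 5: U[3] = W

Answer: B R O G W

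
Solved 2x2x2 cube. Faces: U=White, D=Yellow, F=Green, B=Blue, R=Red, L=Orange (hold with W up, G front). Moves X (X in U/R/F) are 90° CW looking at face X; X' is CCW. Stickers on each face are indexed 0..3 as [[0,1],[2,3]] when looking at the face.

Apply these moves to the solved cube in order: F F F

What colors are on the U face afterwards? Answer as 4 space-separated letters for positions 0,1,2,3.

After move 1 (F): F=GGGG U=WWOO R=WRWR D=RRYY L=OYOY
After move 2 (F): F=GGGG U=WWYY R=OROR D=WWYY L=OROR
After move 3 (F): F=GGGG U=WWRR R=YRYR D=OOYY L=OWOW
Query: U face = WWRR

Answer: W W R R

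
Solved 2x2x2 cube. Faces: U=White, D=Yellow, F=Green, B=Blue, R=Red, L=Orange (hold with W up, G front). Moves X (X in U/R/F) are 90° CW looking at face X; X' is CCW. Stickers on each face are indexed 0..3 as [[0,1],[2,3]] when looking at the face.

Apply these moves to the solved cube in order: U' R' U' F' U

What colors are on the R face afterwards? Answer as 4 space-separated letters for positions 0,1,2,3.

Answer: G R Y R

Derivation:
After move 1 (U'): U=WWWW F=OOGG R=GGRR B=RRBB L=BBOO
After move 2 (R'): R=GRGR U=WBWR F=OWGW D=YOYG B=YRYB
After move 3 (U'): U=BRWW F=BBGW R=OWGR B=GRYB L=YROO
After move 4 (F'): F=BWBG U=BROG R=OWYR D=ROYG L=YWOW
After move 5 (U): U=OBGR F=OWBG R=GRYR B=YWYB L=BWOW
Query: R face = GRYR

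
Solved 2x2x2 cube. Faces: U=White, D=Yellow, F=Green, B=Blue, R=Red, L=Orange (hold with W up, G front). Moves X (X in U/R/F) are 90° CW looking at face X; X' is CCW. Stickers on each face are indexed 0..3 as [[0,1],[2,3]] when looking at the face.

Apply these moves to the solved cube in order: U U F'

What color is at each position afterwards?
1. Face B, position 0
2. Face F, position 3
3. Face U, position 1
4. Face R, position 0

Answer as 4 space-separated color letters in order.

After move 1 (U): U=WWWW F=RRGG R=BBRR B=OOBB L=GGOO
After move 2 (U): U=WWWW F=BBGG R=OORR B=GGBB L=RROO
After move 3 (F'): F=BGBG U=WWOR R=YOYR D=ROYY L=RWOW
Query 1: B[0] = G
Query 2: F[3] = G
Query 3: U[1] = W
Query 4: R[0] = Y

Answer: G G W Y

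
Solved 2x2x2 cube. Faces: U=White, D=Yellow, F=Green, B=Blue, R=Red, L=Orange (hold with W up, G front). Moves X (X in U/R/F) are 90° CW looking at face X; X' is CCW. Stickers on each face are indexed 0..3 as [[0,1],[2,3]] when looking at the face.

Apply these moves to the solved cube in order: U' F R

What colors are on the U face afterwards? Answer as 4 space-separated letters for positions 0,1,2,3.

After move 1 (U'): U=WWWW F=OOGG R=GGRR B=RRBB L=BBOO
After move 2 (F): F=GOGO U=WWOB R=WGWR D=RGYY L=BYOY
After move 3 (R): R=WWRG U=WOOO F=GGGY D=RBYR B=BRWB
Query: U face = WOOO

Answer: W O O O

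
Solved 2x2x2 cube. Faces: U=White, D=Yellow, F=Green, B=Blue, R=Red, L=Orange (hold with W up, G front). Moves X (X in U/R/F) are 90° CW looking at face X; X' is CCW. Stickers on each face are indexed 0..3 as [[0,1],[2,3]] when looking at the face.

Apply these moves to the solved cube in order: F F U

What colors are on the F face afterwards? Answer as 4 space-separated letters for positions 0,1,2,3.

After move 1 (F): F=GGGG U=WWOO R=WRWR D=RRYY L=OYOY
After move 2 (F): F=GGGG U=WWYY R=OROR D=WWYY L=OROR
After move 3 (U): U=YWYW F=ORGG R=BBOR B=ORBB L=GGOR
Query: F face = ORGG

Answer: O R G G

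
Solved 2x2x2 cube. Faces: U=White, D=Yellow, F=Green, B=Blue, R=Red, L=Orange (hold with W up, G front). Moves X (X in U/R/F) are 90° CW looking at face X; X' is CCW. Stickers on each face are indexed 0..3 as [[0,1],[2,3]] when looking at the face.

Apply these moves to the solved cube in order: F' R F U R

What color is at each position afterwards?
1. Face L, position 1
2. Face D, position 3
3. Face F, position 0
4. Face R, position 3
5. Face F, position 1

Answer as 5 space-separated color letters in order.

Answer: G O R B Y

Derivation:
After move 1 (F'): F=GGGG U=WWRR R=YRYR D=OOYY L=OWOW
After move 2 (R): R=YYRR U=WGRG F=GOGY D=OBYB B=RBWB
After move 3 (F): F=GGYO U=WGWW R=RYGR D=RYYB L=OOOB
After move 4 (U): U=WWWG F=RYYO R=RBGR B=OOWB L=GGOB
After move 5 (R): R=GRRB U=WYWO F=RYYB D=RWYO B=GOWB
Query 1: L[1] = G
Query 2: D[3] = O
Query 3: F[0] = R
Query 4: R[3] = B
Query 5: F[1] = Y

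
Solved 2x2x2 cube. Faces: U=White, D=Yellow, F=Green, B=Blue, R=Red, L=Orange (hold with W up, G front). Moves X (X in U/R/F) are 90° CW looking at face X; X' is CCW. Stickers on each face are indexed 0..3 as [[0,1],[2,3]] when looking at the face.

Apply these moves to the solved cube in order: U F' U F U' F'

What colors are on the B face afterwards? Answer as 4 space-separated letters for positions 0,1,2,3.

Answer: R O B B

Derivation:
After move 1 (U): U=WWWW F=RRGG R=BBRR B=OOBB L=GGOO
After move 2 (F'): F=RGRG U=WWBR R=YBYR D=GOYY L=GWOW
After move 3 (U): U=BWRW F=YBRG R=OOYR B=GWBB L=RGOW
After move 4 (F): F=RYGB U=BWWG R=ROWR D=YOYY L=RGOO
After move 5 (U'): U=WGBW F=RGGB R=RYWR B=ROBB L=GWOO
After move 6 (F'): F=GBRG U=WGRW R=OYYR D=WOYY L=GWOB
Query: B face = ROBB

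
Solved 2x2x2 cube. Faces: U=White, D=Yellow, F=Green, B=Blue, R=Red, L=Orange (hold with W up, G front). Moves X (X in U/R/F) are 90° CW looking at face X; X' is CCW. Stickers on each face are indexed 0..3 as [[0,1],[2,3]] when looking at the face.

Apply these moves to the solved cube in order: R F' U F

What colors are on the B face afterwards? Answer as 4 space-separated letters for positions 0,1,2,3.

Answer: O G W B

Derivation:
After move 1 (R): R=RRRR U=WGWG F=GYGY D=YBYB B=WBWB
After move 2 (F'): F=YYGG U=WGRR R=BRYR D=OOYB L=OGOW
After move 3 (U): U=RWRG F=BRGG R=WBYR B=OGWB L=YYOW
After move 4 (F): F=GBGR U=RWWY R=RBGR D=YWYB L=YOOO
Query: B face = OGWB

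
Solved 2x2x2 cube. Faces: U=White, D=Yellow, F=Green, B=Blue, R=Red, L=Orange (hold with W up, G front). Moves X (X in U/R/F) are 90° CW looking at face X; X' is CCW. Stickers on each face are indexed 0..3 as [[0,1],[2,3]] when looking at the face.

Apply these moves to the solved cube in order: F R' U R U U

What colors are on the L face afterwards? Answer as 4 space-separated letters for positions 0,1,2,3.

Answer: W Y O Y

Derivation:
After move 1 (F): F=GGGG U=WWOO R=WRWR D=RRYY L=OYOY
After move 2 (R'): R=RRWW U=WBOB F=GWGO D=RGYG B=YBRB
After move 3 (U): U=OWBB F=RRGO R=YBWW B=OYRB L=GWOY
After move 4 (R): R=WYWB U=ORBO F=RGGG D=RRYO B=BYWB
After move 5 (U): U=BOOR F=WYGG R=BYWB B=GWWB L=RGOY
After move 6 (U): U=OBRO F=BYGG R=GWWB B=RGWB L=WYOY
Query: L face = WYOY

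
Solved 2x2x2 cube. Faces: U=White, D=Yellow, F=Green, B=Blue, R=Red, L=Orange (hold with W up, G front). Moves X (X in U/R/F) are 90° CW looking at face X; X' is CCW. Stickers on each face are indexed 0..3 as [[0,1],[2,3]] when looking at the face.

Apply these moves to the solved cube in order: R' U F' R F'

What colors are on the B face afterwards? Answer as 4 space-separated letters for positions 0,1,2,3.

After move 1 (R'): R=RRRR U=WBWB F=GWGW D=YGYG B=YBYB
After move 2 (U): U=WWBB F=RRGW R=YBRR B=OOYB L=GWOO
After move 3 (F'): F=RWRG U=WWYR R=GBYR D=WOYG L=GBOB
After move 4 (R): R=YGRB U=WWYG F=RORG D=WYYO B=ROWB
After move 5 (F'): F=OGRR U=WWYR R=YGWB D=BBYO L=GGOY
Query: B face = ROWB

Answer: R O W B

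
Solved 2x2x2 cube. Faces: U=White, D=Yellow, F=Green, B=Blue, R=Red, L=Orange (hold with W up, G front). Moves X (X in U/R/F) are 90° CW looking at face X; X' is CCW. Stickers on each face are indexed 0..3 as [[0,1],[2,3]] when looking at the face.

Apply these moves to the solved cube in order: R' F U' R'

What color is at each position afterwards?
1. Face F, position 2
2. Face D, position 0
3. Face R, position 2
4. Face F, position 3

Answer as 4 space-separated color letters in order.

Answer: W R G O

Derivation:
After move 1 (R'): R=RRRR U=WBWB F=GWGW D=YGYG B=YBYB
After move 2 (F): F=GGWW U=WBOO R=WRBR D=RRYG L=OYOG
After move 3 (U'): U=BOWO F=OYWW R=GGBR B=WRYB L=YBOG
After move 4 (R'): R=GRGB U=BYWW F=OOWO D=RYYW B=GRRB
Query 1: F[2] = W
Query 2: D[0] = R
Query 3: R[2] = G
Query 4: F[3] = O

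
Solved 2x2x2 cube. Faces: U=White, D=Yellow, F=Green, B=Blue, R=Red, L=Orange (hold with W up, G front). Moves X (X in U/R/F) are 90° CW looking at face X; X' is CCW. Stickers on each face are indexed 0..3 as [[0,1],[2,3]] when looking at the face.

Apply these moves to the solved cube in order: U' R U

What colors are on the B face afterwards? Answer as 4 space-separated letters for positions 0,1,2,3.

Answer: B B W B

Derivation:
After move 1 (U'): U=WWWW F=OOGG R=GGRR B=RRBB L=BBOO
After move 2 (R): R=RGRG U=WOWG F=OYGY D=YBYR B=WRWB
After move 3 (U): U=WWGO F=RGGY R=WRRG B=BBWB L=OYOO
Query: B face = BBWB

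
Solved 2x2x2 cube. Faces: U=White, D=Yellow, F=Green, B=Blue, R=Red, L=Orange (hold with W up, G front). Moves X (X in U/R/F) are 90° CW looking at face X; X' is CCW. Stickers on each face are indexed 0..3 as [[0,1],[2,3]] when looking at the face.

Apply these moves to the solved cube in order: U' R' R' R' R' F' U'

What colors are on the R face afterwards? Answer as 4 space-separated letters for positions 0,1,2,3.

After move 1 (U'): U=WWWW F=OOGG R=GGRR B=RRBB L=BBOO
After move 2 (R'): R=GRGR U=WBWR F=OWGW D=YOYG B=YRYB
After move 3 (R'): R=RRGG U=WYWY F=OBGR D=YWYW B=GROB
After move 4 (R'): R=RGRG U=WOWG F=OYGY D=YBYR B=WRWB
After move 5 (R'): R=GGRR U=WWWW F=OOGG D=YYYY B=RRBB
After move 6 (F'): F=OGOG U=WWGR R=YGYR D=BOYY L=BWOW
After move 7 (U'): U=WRWG F=BWOG R=OGYR B=YGBB L=RROW
Query: R face = OGYR

Answer: O G Y R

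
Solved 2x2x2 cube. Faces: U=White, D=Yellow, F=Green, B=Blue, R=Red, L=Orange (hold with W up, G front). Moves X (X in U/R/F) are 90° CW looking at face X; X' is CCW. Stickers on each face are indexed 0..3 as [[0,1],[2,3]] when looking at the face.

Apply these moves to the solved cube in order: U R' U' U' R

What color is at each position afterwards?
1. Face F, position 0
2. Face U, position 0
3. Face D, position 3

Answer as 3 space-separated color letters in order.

After move 1 (U): U=WWWW F=RRGG R=BBRR B=OOBB L=GGOO
After move 2 (R'): R=BRBR U=WBWO F=RWGW D=YRYG B=YOYB
After move 3 (U'): U=BOWW F=GGGW R=RWBR B=BRYB L=YOOO
After move 4 (U'): U=OWBW F=YOGW R=GGBR B=RWYB L=BROO
After move 5 (R): R=BGRG U=OOBW F=YRGG D=YYYR B=WWWB
Query 1: F[0] = Y
Query 2: U[0] = O
Query 3: D[3] = R

Answer: Y O R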